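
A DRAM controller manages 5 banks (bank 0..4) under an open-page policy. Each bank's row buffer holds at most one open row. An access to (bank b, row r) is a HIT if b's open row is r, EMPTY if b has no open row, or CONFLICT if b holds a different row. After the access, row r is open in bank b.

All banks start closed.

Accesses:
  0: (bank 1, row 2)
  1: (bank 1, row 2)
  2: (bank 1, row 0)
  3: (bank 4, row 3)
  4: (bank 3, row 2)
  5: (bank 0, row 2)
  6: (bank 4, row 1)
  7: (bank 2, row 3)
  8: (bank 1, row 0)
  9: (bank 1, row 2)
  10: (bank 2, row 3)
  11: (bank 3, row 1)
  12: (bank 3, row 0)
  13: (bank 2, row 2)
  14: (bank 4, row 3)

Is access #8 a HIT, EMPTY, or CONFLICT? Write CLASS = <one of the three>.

CLASS = HIT

#0 (1,2) E
#1 (1,2) H  (was 2)
#2 (1,0) C  (was 2)
#3 (4,3) E
#4 (3,2) E
#5 (0,2) E
#6 (4,1) C  (was 3)
#7 (2,3) E
#8 (1,0) H  (was 0)
#9 (1,2) C  (was 0)
#10 (2,3) H  (was 3)
#11 (3,1) C  (was 2)
#12 (3,0) C  (was 1)
#13 (2,2) C  (was 3)
#14 (4,3) C  (was 1)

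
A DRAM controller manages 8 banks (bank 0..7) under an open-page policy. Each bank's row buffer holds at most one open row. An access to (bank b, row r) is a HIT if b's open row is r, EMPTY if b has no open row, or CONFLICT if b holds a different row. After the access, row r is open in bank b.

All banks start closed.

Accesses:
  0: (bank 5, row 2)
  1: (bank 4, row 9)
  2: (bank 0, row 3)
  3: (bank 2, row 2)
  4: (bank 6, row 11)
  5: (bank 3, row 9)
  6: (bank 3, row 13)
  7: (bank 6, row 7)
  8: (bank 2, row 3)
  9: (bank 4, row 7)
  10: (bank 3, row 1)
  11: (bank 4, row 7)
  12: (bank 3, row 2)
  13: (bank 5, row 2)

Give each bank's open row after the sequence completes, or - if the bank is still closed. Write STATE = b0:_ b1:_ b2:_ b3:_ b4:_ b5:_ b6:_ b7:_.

0: bank 5 row 2 — prev None → EMPTY
1: bank 4 row 9 — prev None → EMPTY
2: bank 0 row 3 — prev None → EMPTY
3: bank 2 row 2 — prev None → EMPTY
4: bank 6 row 11 — prev None → EMPTY
5: bank 3 row 9 — prev None → EMPTY
6: bank 3 row 13 — prev 9 → CONFLICT
7: bank 6 row 7 — prev 11 → CONFLICT
8: bank 2 row 3 — prev 2 → CONFLICT
9: bank 4 row 7 — prev 9 → CONFLICT
10: bank 3 row 1 — prev 13 → CONFLICT
11: bank 4 row 7 — prev 7 → HIT
12: bank 3 row 2 — prev 1 → CONFLICT
13: bank 5 row 2 — prev 2 → HIT

STATE = b0:3 b1:- b2:3 b3:2 b4:7 b5:2 b6:7 b7:-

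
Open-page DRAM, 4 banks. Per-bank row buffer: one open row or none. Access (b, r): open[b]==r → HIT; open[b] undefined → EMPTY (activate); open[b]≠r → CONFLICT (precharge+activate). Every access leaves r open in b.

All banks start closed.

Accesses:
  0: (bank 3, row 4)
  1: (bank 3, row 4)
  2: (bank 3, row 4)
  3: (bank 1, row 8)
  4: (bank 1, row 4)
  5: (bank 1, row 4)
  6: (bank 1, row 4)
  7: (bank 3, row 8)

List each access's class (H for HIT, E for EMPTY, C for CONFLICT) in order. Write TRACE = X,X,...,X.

TRACE = E,H,H,E,C,H,H,C

#0 (3,4) E
#1 (3,4) H  (was 4)
#2 (3,4) H  (was 4)
#3 (1,8) E
#4 (1,4) C  (was 8)
#5 (1,4) H  (was 4)
#6 (1,4) H  (was 4)
#7 (3,8) C  (was 4)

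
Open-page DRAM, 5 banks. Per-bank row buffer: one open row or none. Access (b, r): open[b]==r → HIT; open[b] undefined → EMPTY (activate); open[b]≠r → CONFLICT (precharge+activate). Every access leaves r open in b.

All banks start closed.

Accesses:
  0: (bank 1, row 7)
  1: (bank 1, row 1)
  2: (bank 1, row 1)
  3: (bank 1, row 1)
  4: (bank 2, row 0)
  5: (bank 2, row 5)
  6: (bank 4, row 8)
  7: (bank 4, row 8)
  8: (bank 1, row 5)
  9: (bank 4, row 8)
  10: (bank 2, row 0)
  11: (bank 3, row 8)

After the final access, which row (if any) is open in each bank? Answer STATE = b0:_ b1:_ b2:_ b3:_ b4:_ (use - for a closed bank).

STATE = b0:- b1:5 b2:0 b3:8 b4:8

0: bank 1 row 7 — prev None → EMPTY
1: bank 1 row 1 — prev 7 → CONFLICT
2: bank 1 row 1 — prev 1 → HIT
3: bank 1 row 1 — prev 1 → HIT
4: bank 2 row 0 — prev None → EMPTY
5: bank 2 row 5 — prev 0 → CONFLICT
6: bank 4 row 8 — prev None → EMPTY
7: bank 4 row 8 — prev 8 → HIT
8: bank 1 row 5 — prev 1 → CONFLICT
9: bank 4 row 8 — prev 8 → HIT
10: bank 2 row 0 — prev 5 → CONFLICT
11: bank 3 row 8 — prev None → EMPTY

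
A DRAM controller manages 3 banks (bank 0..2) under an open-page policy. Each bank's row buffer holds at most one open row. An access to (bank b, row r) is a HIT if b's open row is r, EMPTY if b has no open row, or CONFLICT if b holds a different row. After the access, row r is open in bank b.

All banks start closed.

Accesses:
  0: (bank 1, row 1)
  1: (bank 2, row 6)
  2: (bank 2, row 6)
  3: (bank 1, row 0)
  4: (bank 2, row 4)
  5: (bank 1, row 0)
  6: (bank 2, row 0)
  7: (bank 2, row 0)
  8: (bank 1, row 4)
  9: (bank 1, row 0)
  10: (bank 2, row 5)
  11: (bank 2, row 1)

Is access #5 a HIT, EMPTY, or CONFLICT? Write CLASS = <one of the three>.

#0 (1,1) E
#1 (2,6) E
#2 (2,6) H  (was 6)
#3 (1,0) C  (was 1)
#4 (2,4) C  (was 6)
#5 (1,0) H  (was 0)
#6 (2,0) C  (was 4)
#7 (2,0) H  (was 0)
#8 (1,4) C  (was 0)
#9 (1,0) C  (was 4)
#10 (2,5) C  (was 0)
#11 (2,1) C  (was 5)

CLASS = HIT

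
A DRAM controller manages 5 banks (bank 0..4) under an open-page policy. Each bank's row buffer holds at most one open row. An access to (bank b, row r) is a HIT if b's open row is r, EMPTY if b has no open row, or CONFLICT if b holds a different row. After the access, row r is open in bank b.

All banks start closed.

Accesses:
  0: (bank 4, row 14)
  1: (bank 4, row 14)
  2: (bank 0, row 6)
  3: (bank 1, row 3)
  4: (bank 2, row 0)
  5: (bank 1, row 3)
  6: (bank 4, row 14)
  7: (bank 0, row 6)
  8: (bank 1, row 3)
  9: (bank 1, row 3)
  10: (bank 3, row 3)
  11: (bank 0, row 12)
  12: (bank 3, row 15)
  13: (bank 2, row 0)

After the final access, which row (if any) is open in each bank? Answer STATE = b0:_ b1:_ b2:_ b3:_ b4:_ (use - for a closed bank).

STATE = b0:12 b1:3 b2:0 b3:15 b4:14

#0 (4,14) E
#1 (4,14) H  (was 14)
#2 (0,6) E
#3 (1,3) E
#4 (2,0) E
#5 (1,3) H  (was 3)
#6 (4,14) H  (was 14)
#7 (0,6) H  (was 6)
#8 (1,3) H  (was 3)
#9 (1,3) H  (was 3)
#10 (3,3) E
#11 (0,12) C  (was 6)
#12 (3,15) C  (was 3)
#13 (2,0) H  (was 0)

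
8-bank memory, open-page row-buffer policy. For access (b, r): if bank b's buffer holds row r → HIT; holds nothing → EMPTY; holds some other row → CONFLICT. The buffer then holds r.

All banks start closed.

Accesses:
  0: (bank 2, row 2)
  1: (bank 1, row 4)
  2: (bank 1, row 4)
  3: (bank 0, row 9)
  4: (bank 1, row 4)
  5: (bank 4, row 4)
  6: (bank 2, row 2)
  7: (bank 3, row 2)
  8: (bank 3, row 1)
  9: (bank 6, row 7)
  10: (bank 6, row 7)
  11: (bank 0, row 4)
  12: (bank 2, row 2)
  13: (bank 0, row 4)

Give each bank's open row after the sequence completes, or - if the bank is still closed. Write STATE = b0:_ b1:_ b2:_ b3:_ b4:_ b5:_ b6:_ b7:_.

STATE = b0:4 b1:4 b2:2 b3:1 b4:4 b5:- b6:7 b7:-

0: bank 2 row 2 — prev None → EMPTY
1: bank 1 row 4 — prev None → EMPTY
2: bank 1 row 4 — prev 4 → HIT
3: bank 0 row 9 — prev None → EMPTY
4: bank 1 row 4 — prev 4 → HIT
5: bank 4 row 4 — prev None → EMPTY
6: bank 2 row 2 — prev 2 → HIT
7: bank 3 row 2 — prev None → EMPTY
8: bank 3 row 1 — prev 2 → CONFLICT
9: bank 6 row 7 — prev None → EMPTY
10: bank 6 row 7 — prev 7 → HIT
11: bank 0 row 4 — prev 9 → CONFLICT
12: bank 2 row 2 — prev 2 → HIT
13: bank 0 row 4 — prev 4 → HIT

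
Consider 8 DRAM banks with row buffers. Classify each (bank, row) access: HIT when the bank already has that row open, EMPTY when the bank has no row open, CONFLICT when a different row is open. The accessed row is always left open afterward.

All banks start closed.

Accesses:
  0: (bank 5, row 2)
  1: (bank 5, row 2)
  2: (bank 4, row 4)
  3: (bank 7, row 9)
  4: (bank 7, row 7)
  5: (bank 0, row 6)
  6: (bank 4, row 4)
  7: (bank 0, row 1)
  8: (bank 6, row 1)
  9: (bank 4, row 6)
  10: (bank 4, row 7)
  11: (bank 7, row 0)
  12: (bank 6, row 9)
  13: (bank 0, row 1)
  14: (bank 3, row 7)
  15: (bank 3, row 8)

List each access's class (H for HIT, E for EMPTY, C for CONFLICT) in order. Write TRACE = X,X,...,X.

#0 (5,2) E
#1 (5,2) H  (was 2)
#2 (4,4) E
#3 (7,9) E
#4 (7,7) C  (was 9)
#5 (0,6) E
#6 (4,4) H  (was 4)
#7 (0,1) C  (was 6)
#8 (6,1) E
#9 (4,6) C  (was 4)
#10 (4,7) C  (was 6)
#11 (7,0) C  (was 7)
#12 (6,9) C  (was 1)
#13 (0,1) H  (was 1)
#14 (3,7) E
#15 (3,8) C  (was 7)

TRACE = E,H,E,E,C,E,H,C,E,C,C,C,C,H,E,C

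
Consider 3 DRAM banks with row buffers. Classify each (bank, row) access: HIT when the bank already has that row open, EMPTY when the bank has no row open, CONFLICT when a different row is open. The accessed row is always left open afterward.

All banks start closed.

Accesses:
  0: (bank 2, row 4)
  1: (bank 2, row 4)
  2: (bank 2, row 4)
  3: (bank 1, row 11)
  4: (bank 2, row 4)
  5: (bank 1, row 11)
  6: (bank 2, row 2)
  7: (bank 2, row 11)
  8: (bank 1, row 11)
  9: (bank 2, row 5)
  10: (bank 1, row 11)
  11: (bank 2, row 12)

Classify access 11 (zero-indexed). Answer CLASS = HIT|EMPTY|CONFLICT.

0: bank 2 row 4 — prev None → EMPTY
1: bank 2 row 4 — prev 4 → HIT
2: bank 2 row 4 — prev 4 → HIT
3: bank 1 row 11 — prev None → EMPTY
4: bank 2 row 4 — prev 4 → HIT
5: bank 1 row 11 — prev 11 → HIT
6: bank 2 row 2 — prev 4 → CONFLICT
7: bank 2 row 11 — prev 2 → CONFLICT
8: bank 1 row 11 — prev 11 → HIT
9: bank 2 row 5 — prev 11 → CONFLICT
10: bank 1 row 11 — prev 11 → HIT
11: bank 2 row 12 — prev 5 → CONFLICT

CLASS = CONFLICT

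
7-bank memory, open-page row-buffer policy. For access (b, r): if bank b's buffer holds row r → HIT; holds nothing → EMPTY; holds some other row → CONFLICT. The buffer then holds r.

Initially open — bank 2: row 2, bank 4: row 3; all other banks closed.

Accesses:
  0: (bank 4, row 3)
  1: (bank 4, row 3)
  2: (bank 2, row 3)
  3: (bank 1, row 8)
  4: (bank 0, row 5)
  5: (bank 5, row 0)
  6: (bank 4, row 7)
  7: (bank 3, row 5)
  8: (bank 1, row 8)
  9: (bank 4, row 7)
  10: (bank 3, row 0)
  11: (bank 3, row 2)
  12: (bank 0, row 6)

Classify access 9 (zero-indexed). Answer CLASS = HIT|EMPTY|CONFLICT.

  [0] b4 r3: had r3 ⇒ H
  [1] b4 r3: had r3 ⇒ H
  [2] b2 r3: had r2 ⇒ C
  [3] b1 r8: no row ⇒ E
  [4] b0 r5: no row ⇒ E
  [5] b5 r0: no row ⇒ E
  [6] b4 r7: had r3 ⇒ C
  [7] b3 r5: no row ⇒ E
  [8] b1 r8: had r8 ⇒ H
  [9] b4 r7: had r7 ⇒ H
  [10] b3 r0: had r5 ⇒ C
  [11] b3 r2: had r0 ⇒ C
  [12] b0 r6: had r5 ⇒ C

CLASS = HIT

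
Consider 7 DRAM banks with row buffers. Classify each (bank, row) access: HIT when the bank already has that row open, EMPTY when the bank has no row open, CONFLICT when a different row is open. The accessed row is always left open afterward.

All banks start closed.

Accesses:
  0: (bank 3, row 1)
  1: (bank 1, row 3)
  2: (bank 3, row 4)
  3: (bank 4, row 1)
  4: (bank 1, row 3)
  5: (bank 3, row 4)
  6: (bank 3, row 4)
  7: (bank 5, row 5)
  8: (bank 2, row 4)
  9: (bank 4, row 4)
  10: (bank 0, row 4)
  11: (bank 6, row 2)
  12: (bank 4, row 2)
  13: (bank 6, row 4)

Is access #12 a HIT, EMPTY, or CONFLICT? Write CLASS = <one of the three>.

  [0] b3 r1: no row ⇒ E
  [1] b1 r3: no row ⇒ E
  [2] b3 r4: had r1 ⇒ C
  [3] b4 r1: no row ⇒ E
  [4] b1 r3: had r3 ⇒ H
  [5] b3 r4: had r4 ⇒ H
  [6] b3 r4: had r4 ⇒ H
  [7] b5 r5: no row ⇒ E
  [8] b2 r4: no row ⇒ E
  [9] b4 r4: had r1 ⇒ C
  [10] b0 r4: no row ⇒ E
  [11] b6 r2: no row ⇒ E
  [12] b4 r2: had r4 ⇒ C
  [13] b6 r4: had r2 ⇒ C

CLASS = CONFLICT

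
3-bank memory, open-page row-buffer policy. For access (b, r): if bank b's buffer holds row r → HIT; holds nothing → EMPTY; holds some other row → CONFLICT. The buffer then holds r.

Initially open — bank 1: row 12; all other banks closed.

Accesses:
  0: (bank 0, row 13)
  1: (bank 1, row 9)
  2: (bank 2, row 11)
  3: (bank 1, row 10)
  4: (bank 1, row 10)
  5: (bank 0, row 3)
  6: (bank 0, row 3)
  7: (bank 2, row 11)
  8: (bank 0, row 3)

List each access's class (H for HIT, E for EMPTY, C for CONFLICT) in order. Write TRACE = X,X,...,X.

0: bank 0 row 13 — prev None → EMPTY
1: bank 1 row 9 — prev 12 → CONFLICT
2: bank 2 row 11 — prev None → EMPTY
3: bank 1 row 10 — prev 9 → CONFLICT
4: bank 1 row 10 — prev 10 → HIT
5: bank 0 row 3 — prev 13 → CONFLICT
6: bank 0 row 3 — prev 3 → HIT
7: bank 2 row 11 — prev 11 → HIT
8: bank 0 row 3 — prev 3 → HIT

TRACE = E,C,E,C,H,C,H,H,H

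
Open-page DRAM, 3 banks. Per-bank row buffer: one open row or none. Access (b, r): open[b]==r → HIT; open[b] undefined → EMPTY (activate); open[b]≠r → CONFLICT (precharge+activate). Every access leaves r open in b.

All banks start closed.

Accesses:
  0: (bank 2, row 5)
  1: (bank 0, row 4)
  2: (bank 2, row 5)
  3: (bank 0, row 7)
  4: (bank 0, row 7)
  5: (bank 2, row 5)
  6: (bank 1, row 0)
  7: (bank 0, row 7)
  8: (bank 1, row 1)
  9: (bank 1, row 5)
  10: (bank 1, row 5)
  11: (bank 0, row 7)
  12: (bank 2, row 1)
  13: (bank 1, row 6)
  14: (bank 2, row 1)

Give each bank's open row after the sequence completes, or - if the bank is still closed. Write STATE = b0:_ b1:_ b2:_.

#0 (2,5) E
#1 (0,4) E
#2 (2,5) H  (was 5)
#3 (0,7) C  (was 4)
#4 (0,7) H  (was 7)
#5 (2,5) H  (was 5)
#6 (1,0) E
#7 (0,7) H  (was 7)
#8 (1,1) C  (was 0)
#9 (1,5) C  (was 1)
#10 (1,5) H  (was 5)
#11 (0,7) H  (was 7)
#12 (2,1) C  (was 5)
#13 (1,6) C  (was 5)
#14 (2,1) H  (was 1)

STATE = b0:7 b1:6 b2:1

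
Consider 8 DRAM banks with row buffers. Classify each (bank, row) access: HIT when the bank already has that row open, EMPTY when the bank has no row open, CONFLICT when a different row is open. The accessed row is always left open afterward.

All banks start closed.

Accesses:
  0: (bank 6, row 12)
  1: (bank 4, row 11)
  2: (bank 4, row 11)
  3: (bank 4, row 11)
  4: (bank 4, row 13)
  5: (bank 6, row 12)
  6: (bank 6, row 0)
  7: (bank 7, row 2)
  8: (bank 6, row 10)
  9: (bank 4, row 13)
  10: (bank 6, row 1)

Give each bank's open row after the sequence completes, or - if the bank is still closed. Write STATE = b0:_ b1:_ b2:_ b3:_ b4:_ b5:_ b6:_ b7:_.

STATE = b0:- b1:- b2:- b3:- b4:13 b5:- b6:1 b7:2

step 0: bank6 None->12 [EMPTY]
step 1: bank4 None->11 [EMPTY]
step 2: bank4 11->11 [HIT]
step 3: bank4 11->11 [HIT]
step 4: bank4 11->13 [CONFLICT]
step 5: bank6 12->12 [HIT]
step 6: bank6 12->0 [CONFLICT]
step 7: bank7 None->2 [EMPTY]
step 8: bank6 0->10 [CONFLICT]
step 9: bank4 13->13 [HIT]
step 10: bank6 10->1 [CONFLICT]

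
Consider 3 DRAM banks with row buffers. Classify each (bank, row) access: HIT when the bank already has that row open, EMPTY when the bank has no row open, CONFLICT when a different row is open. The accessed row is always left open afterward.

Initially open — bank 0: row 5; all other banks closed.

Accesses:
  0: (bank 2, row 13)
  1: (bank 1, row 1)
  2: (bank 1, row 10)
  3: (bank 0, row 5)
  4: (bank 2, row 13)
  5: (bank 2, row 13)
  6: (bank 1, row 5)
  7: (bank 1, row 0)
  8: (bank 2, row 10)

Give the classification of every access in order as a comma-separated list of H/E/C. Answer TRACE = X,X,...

TRACE = E,E,C,H,H,H,C,C,C

  [0] b2 r13: no row ⇒ E
  [1] b1 r1: no row ⇒ E
  [2] b1 r10: had r1 ⇒ C
  [3] b0 r5: had r5 ⇒ H
  [4] b2 r13: had r13 ⇒ H
  [5] b2 r13: had r13 ⇒ H
  [6] b1 r5: had r10 ⇒ C
  [7] b1 r0: had r5 ⇒ C
  [8] b2 r10: had r13 ⇒ C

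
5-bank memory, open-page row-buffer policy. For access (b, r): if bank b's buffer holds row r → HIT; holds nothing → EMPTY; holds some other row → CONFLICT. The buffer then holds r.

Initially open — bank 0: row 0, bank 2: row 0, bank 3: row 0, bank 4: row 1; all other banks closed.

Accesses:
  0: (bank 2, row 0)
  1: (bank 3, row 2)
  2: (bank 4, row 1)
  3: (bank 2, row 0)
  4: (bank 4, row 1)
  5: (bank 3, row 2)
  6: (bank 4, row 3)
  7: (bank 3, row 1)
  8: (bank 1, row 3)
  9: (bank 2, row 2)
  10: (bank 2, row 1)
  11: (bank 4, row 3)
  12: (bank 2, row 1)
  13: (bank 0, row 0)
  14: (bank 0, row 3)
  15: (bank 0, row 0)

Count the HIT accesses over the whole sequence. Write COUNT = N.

#0 (2,0) H  (was 0)
#1 (3,2) C  (was 0)
#2 (4,1) H  (was 1)
#3 (2,0) H  (was 0)
#4 (4,1) H  (was 1)
#5 (3,2) H  (was 2)
#6 (4,3) C  (was 1)
#7 (3,1) C  (was 2)
#8 (1,3) E
#9 (2,2) C  (was 0)
#10 (2,1) C  (was 2)
#11 (4,3) H  (was 3)
#12 (2,1) H  (was 1)
#13 (0,0) H  (was 0)
#14 (0,3) C  (was 0)
#15 (0,0) C  (was 3)

COUNT = 8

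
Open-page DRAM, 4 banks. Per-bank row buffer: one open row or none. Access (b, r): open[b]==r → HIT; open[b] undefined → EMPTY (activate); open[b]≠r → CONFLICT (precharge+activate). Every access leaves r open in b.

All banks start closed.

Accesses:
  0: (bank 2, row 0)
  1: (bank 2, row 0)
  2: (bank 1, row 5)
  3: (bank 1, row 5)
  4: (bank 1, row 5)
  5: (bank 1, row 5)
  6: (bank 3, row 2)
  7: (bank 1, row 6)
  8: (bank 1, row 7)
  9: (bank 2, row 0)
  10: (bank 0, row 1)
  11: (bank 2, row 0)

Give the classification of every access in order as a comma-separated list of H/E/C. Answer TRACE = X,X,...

step 0: bank2 None->0 [EMPTY]
step 1: bank2 0->0 [HIT]
step 2: bank1 None->5 [EMPTY]
step 3: bank1 5->5 [HIT]
step 4: bank1 5->5 [HIT]
step 5: bank1 5->5 [HIT]
step 6: bank3 None->2 [EMPTY]
step 7: bank1 5->6 [CONFLICT]
step 8: bank1 6->7 [CONFLICT]
step 9: bank2 0->0 [HIT]
step 10: bank0 None->1 [EMPTY]
step 11: bank2 0->0 [HIT]

TRACE = E,H,E,H,H,H,E,C,C,H,E,H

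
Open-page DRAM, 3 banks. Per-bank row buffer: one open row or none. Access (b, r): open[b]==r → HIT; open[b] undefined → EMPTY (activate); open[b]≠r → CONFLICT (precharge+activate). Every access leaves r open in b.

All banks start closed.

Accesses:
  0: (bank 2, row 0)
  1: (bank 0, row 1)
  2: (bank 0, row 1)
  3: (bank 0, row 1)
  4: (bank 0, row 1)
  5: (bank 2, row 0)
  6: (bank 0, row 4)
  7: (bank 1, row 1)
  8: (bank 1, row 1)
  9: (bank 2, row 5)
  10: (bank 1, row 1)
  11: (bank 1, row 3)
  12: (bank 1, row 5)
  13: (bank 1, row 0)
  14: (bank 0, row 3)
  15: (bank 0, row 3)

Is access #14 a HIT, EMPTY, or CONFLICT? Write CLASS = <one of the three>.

  [0] b2 r0: no row ⇒ E
  [1] b0 r1: no row ⇒ E
  [2] b0 r1: had r1 ⇒ H
  [3] b0 r1: had r1 ⇒ H
  [4] b0 r1: had r1 ⇒ H
  [5] b2 r0: had r0 ⇒ H
  [6] b0 r4: had r1 ⇒ C
  [7] b1 r1: no row ⇒ E
  [8] b1 r1: had r1 ⇒ H
  [9] b2 r5: had r0 ⇒ C
  [10] b1 r1: had r1 ⇒ H
  [11] b1 r3: had r1 ⇒ C
  [12] b1 r5: had r3 ⇒ C
  [13] b1 r0: had r5 ⇒ C
  [14] b0 r3: had r4 ⇒ C
  [15] b0 r3: had r3 ⇒ H

CLASS = CONFLICT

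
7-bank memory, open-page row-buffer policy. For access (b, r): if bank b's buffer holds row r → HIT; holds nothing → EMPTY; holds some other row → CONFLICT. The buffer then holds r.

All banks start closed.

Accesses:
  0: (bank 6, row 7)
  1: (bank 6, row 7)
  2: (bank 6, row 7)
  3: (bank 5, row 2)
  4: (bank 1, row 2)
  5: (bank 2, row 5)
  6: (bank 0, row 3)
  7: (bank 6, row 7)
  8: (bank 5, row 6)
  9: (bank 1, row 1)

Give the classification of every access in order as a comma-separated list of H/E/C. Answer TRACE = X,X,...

TRACE = E,H,H,E,E,E,E,H,C,C

step 0: bank6 None->7 [EMPTY]
step 1: bank6 7->7 [HIT]
step 2: bank6 7->7 [HIT]
step 3: bank5 None->2 [EMPTY]
step 4: bank1 None->2 [EMPTY]
step 5: bank2 None->5 [EMPTY]
step 6: bank0 None->3 [EMPTY]
step 7: bank6 7->7 [HIT]
step 8: bank5 2->6 [CONFLICT]
step 9: bank1 2->1 [CONFLICT]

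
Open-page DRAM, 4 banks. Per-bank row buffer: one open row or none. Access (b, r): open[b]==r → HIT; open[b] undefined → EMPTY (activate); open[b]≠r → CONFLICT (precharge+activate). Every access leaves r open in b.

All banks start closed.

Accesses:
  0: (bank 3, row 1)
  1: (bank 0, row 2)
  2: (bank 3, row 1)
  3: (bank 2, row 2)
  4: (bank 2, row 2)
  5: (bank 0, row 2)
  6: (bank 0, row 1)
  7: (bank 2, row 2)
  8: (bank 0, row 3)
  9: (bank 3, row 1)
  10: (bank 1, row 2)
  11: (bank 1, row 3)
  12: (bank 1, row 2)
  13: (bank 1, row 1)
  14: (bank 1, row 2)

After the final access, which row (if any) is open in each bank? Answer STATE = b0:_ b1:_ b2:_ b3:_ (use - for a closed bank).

  [0] b3 r1: no row ⇒ E
  [1] b0 r2: no row ⇒ E
  [2] b3 r1: had r1 ⇒ H
  [3] b2 r2: no row ⇒ E
  [4] b2 r2: had r2 ⇒ H
  [5] b0 r2: had r2 ⇒ H
  [6] b0 r1: had r2 ⇒ C
  [7] b2 r2: had r2 ⇒ H
  [8] b0 r3: had r1 ⇒ C
  [9] b3 r1: had r1 ⇒ H
  [10] b1 r2: no row ⇒ E
  [11] b1 r3: had r2 ⇒ C
  [12] b1 r2: had r3 ⇒ C
  [13] b1 r1: had r2 ⇒ C
  [14] b1 r2: had r1 ⇒ C

STATE = b0:3 b1:2 b2:2 b3:1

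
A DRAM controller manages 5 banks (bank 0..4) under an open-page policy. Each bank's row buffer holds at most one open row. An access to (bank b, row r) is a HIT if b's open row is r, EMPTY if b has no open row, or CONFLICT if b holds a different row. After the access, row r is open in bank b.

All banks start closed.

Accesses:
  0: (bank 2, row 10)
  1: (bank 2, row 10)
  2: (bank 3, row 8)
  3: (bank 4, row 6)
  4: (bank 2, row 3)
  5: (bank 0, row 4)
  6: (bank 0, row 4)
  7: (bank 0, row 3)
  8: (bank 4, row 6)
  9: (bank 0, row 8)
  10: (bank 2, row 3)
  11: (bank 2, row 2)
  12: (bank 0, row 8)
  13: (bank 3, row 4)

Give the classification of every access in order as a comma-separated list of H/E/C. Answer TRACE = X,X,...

0: bank 2 row 10 — prev None → EMPTY
1: bank 2 row 10 — prev 10 → HIT
2: bank 3 row 8 — prev None → EMPTY
3: bank 4 row 6 — prev None → EMPTY
4: bank 2 row 3 — prev 10 → CONFLICT
5: bank 0 row 4 — prev None → EMPTY
6: bank 0 row 4 — prev 4 → HIT
7: bank 0 row 3 — prev 4 → CONFLICT
8: bank 4 row 6 — prev 6 → HIT
9: bank 0 row 8 — prev 3 → CONFLICT
10: bank 2 row 3 — prev 3 → HIT
11: bank 2 row 2 — prev 3 → CONFLICT
12: bank 0 row 8 — prev 8 → HIT
13: bank 3 row 4 — prev 8 → CONFLICT

TRACE = E,H,E,E,C,E,H,C,H,C,H,C,H,C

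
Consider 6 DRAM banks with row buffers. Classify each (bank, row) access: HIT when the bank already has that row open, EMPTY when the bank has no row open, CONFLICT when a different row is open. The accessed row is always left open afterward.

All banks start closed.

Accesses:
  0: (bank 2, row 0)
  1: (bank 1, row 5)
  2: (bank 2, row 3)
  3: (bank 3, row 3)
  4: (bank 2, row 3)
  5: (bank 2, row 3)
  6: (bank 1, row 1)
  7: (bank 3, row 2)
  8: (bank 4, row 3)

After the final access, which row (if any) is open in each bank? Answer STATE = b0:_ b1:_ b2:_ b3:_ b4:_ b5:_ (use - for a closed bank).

STATE = b0:- b1:1 b2:3 b3:2 b4:3 b5:-

  [0] b2 r0: no row ⇒ E
  [1] b1 r5: no row ⇒ E
  [2] b2 r3: had r0 ⇒ C
  [3] b3 r3: no row ⇒ E
  [4] b2 r3: had r3 ⇒ H
  [5] b2 r3: had r3 ⇒ H
  [6] b1 r1: had r5 ⇒ C
  [7] b3 r2: had r3 ⇒ C
  [8] b4 r3: no row ⇒ E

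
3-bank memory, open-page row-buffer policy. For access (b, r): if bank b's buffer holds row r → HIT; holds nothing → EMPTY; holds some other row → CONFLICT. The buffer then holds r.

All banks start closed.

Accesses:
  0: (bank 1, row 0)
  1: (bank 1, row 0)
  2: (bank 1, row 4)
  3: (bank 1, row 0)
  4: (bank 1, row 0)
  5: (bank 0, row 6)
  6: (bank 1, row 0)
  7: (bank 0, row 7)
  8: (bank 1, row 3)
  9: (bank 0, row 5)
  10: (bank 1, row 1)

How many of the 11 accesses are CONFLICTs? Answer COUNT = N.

COUNT = 6

  [0] b1 r0: no row ⇒ E
  [1] b1 r0: had r0 ⇒ H
  [2] b1 r4: had r0 ⇒ C
  [3] b1 r0: had r4 ⇒ C
  [4] b1 r0: had r0 ⇒ H
  [5] b0 r6: no row ⇒ E
  [6] b1 r0: had r0 ⇒ H
  [7] b0 r7: had r6 ⇒ C
  [8] b1 r3: had r0 ⇒ C
  [9] b0 r5: had r7 ⇒ C
  [10] b1 r1: had r3 ⇒ C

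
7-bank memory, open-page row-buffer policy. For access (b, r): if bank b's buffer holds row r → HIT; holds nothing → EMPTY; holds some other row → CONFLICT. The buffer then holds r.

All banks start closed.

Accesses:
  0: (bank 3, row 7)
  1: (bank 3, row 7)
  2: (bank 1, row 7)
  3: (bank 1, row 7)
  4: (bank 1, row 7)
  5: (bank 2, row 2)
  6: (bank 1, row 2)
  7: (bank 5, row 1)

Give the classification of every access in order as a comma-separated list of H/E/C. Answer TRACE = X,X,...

TRACE = E,H,E,H,H,E,C,E

step 0: bank3 None->7 [EMPTY]
step 1: bank3 7->7 [HIT]
step 2: bank1 None->7 [EMPTY]
step 3: bank1 7->7 [HIT]
step 4: bank1 7->7 [HIT]
step 5: bank2 None->2 [EMPTY]
step 6: bank1 7->2 [CONFLICT]
step 7: bank5 None->1 [EMPTY]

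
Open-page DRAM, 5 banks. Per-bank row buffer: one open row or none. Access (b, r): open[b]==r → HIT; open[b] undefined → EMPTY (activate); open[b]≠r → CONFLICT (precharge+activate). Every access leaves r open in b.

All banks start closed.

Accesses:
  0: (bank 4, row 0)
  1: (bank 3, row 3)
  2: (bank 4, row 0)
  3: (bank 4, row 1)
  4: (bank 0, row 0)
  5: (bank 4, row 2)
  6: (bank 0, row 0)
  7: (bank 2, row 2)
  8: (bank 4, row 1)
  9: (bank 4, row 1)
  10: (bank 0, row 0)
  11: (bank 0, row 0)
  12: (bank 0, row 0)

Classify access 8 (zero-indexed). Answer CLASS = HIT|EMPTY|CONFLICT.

CLASS = CONFLICT

#0 (4,0) E
#1 (3,3) E
#2 (4,0) H  (was 0)
#3 (4,1) C  (was 0)
#4 (0,0) E
#5 (4,2) C  (was 1)
#6 (0,0) H  (was 0)
#7 (2,2) E
#8 (4,1) C  (was 2)
#9 (4,1) H  (was 1)
#10 (0,0) H  (was 0)
#11 (0,0) H  (was 0)
#12 (0,0) H  (was 0)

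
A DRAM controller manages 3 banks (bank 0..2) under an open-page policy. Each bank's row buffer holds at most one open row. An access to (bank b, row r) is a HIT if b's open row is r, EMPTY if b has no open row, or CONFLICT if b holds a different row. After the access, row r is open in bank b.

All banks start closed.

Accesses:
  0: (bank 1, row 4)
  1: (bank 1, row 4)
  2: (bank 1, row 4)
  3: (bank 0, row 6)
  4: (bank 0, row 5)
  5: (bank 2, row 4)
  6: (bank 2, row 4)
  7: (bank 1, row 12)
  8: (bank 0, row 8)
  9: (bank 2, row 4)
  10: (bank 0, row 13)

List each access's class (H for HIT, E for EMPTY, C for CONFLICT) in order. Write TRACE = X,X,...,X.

0: bank 1 row 4 — prev None → EMPTY
1: bank 1 row 4 — prev 4 → HIT
2: bank 1 row 4 — prev 4 → HIT
3: bank 0 row 6 — prev None → EMPTY
4: bank 0 row 5 — prev 6 → CONFLICT
5: bank 2 row 4 — prev None → EMPTY
6: bank 2 row 4 — prev 4 → HIT
7: bank 1 row 12 — prev 4 → CONFLICT
8: bank 0 row 8 — prev 5 → CONFLICT
9: bank 2 row 4 — prev 4 → HIT
10: bank 0 row 13 — prev 8 → CONFLICT

TRACE = E,H,H,E,C,E,H,C,C,H,C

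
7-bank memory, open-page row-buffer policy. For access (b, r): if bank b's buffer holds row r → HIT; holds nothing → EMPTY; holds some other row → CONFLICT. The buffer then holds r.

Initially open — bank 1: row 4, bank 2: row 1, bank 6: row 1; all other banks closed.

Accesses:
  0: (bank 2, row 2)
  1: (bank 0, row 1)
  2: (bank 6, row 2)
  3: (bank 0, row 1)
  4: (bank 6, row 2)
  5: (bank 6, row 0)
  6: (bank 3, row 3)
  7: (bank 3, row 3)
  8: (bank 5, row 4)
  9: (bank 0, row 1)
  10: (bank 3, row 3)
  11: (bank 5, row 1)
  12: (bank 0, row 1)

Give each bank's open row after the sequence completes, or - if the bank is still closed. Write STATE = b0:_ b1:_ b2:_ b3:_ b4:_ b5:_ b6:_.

0: bank 2 row 2 — prev 1 → CONFLICT
1: bank 0 row 1 — prev None → EMPTY
2: bank 6 row 2 — prev 1 → CONFLICT
3: bank 0 row 1 — prev 1 → HIT
4: bank 6 row 2 — prev 2 → HIT
5: bank 6 row 0 — prev 2 → CONFLICT
6: bank 3 row 3 — prev None → EMPTY
7: bank 3 row 3 — prev 3 → HIT
8: bank 5 row 4 — prev None → EMPTY
9: bank 0 row 1 — prev 1 → HIT
10: bank 3 row 3 — prev 3 → HIT
11: bank 5 row 1 — prev 4 → CONFLICT
12: bank 0 row 1 — prev 1 → HIT

STATE = b0:1 b1:4 b2:2 b3:3 b4:- b5:1 b6:0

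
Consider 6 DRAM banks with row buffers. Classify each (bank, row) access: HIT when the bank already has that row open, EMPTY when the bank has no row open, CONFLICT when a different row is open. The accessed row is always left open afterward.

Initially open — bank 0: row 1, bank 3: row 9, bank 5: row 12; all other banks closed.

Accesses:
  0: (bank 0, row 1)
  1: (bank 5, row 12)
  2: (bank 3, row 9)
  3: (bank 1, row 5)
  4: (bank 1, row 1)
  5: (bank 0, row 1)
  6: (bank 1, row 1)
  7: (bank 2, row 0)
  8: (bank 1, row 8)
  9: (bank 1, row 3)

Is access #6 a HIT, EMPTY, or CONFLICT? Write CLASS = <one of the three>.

CLASS = HIT

  [0] b0 r1: had r1 ⇒ H
  [1] b5 r12: had r12 ⇒ H
  [2] b3 r9: had r9 ⇒ H
  [3] b1 r5: no row ⇒ E
  [4] b1 r1: had r5 ⇒ C
  [5] b0 r1: had r1 ⇒ H
  [6] b1 r1: had r1 ⇒ H
  [7] b2 r0: no row ⇒ E
  [8] b1 r8: had r1 ⇒ C
  [9] b1 r3: had r8 ⇒ C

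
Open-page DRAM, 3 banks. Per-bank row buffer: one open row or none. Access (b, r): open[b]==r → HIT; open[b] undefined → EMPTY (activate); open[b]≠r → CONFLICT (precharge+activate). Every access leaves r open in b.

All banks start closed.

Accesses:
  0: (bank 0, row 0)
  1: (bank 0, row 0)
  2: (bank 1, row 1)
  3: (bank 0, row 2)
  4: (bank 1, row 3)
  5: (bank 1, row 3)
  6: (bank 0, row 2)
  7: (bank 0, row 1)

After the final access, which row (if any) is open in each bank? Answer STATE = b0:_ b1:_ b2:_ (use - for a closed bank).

step 0: bank0 None->0 [EMPTY]
step 1: bank0 0->0 [HIT]
step 2: bank1 None->1 [EMPTY]
step 3: bank0 0->2 [CONFLICT]
step 4: bank1 1->3 [CONFLICT]
step 5: bank1 3->3 [HIT]
step 6: bank0 2->2 [HIT]
step 7: bank0 2->1 [CONFLICT]

STATE = b0:1 b1:3 b2:-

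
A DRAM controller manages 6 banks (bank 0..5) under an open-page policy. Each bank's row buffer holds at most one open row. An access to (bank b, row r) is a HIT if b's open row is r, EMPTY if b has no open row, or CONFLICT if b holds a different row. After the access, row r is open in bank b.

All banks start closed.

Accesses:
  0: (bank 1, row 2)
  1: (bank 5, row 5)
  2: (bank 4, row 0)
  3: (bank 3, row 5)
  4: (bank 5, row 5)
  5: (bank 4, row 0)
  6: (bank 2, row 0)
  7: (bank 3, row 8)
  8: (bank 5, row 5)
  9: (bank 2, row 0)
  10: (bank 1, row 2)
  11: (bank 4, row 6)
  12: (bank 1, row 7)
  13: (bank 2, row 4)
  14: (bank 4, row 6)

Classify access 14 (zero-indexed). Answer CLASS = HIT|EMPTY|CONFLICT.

0: bank 1 row 2 — prev None → EMPTY
1: bank 5 row 5 — prev None → EMPTY
2: bank 4 row 0 — prev None → EMPTY
3: bank 3 row 5 — prev None → EMPTY
4: bank 5 row 5 — prev 5 → HIT
5: bank 4 row 0 — prev 0 → HIT
6: bank 2 row 0 — prev None → EMPTY
7: bank 3 row 8 — prev 5 → CONFLICT
8: bank 5 row 5 — prev 5 → HIT
9: bank 2 row 0 — prev 0 → HIT
10: bank 1 row 2 — prev 2 → HIT
11: bank 4 row 6 — prev 0 → CONFLICT
12: bank 1 row 7 — prev 2 → CONFLICT
13: bank 2 row 4 — prev 0 → CONFLICT
14: bank 4 row 6 — prev 6 → HIT

CLASS = HIT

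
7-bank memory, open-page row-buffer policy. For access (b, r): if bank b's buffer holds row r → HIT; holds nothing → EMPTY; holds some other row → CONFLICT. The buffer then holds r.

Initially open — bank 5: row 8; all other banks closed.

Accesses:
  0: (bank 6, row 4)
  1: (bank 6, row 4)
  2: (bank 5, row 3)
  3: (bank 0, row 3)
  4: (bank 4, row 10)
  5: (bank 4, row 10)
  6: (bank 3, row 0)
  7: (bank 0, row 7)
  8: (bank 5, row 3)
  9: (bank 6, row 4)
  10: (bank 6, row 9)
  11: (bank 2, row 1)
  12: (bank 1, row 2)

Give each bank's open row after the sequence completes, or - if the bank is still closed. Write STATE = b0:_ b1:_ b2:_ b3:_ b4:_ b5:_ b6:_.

step 0: bank6 None->4 [EMPTY]
step 1: bank6 4->4 [HIT]
step 2: bank5 8->3 [CONFLICT]
step 3: bank0 None->3 [EMPTY]
step 4: bank4 None->10 [EMPTY]
step 5: bank4 10->10 [HIT]
step 6: bank3 None->0 [EMPTY]
step 7: bank0 3->7 [CONFLICT]
step 8: bank5 3->3 [HIT]
step 9: bank6 4->4 [HIT]
step 10: bank6 4->9 [CONFLICT]
step 11: bank2 None->1 [EMPTY]
step 12: bank1 None->2 [EMPTY]

STATE = b0:7 b1:2 b2:1 b3:0 b4:10 b5:3 b6:9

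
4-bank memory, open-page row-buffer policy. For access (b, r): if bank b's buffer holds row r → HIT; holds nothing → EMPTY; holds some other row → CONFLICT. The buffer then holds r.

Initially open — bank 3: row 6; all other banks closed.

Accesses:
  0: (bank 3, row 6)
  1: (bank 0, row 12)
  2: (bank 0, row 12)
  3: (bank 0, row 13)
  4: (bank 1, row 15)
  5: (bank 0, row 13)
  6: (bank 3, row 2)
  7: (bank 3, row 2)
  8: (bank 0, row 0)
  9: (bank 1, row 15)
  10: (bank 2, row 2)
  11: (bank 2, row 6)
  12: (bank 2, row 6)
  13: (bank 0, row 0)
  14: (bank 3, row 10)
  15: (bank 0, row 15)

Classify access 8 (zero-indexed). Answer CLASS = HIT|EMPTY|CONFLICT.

#0 (3,6) H  (was 6)
#1 (0,12) E
#2 (0,12) H  (was 12)
#3 (0,13) C  (was 12)
#4 (1,15) E
#5 (0,13) H  (was 13)
#6 (3,2) C  (was 6)
#7 (3,2) H  (was 2)
#8 (0,0) C  (was 13)
#9 (1,15) H  (was 15)
#10 (2,2) E
#11 (2,6) C  (was 2)
#12 (2,6) H  (was 6)
#13 (0,0) H  (was 0)
#14 (3,10) C  (was 2)
#15 (0,15) C  (was 0)

CLASS = CONFLICT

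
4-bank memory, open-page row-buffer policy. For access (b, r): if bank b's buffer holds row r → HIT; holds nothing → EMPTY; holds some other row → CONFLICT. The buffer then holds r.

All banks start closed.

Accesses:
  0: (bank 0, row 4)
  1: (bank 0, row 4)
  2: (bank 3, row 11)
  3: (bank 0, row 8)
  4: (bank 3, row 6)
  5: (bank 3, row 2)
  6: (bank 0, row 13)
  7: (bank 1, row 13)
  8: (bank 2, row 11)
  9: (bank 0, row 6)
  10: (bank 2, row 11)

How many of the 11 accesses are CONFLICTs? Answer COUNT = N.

  [0] b0 r4: no row ⇒ E
  [1] b0 r4: had r4 ⇒ H
  [2] b3 r11: no row ⇒ E
  [3] b0 r8: had r4 ⇒ C
  [4] b3 r6: had r11 ⇒ C
  [5] b3 r2: had r6 ⇒ C
  [6] b0 r13: had r8 ⇒ C
  [7] b1 r13: no row ⇒ E
  [8] b2 r11: no row ⇒ E
  [9] b0 r6: had r13 ⇒ C
  [10] b2 r11: had r11 ⇒ H

COUNT = 5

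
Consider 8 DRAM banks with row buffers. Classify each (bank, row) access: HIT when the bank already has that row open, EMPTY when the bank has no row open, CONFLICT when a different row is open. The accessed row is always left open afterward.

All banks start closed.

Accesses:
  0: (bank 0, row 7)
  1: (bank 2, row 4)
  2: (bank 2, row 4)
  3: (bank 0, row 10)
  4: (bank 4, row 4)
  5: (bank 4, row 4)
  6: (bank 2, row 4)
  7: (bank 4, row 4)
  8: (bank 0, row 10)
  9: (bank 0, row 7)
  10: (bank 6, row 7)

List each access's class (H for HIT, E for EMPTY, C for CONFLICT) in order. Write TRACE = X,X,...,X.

TRACE = E,E,H,C,E,H,H,H,H,C,E

  [0] b0 r7: no row ⇒ E
  [1] b2 r4: no row ⇒ E
  [2] b2 r4: had r4 ⇒ H
  [3] b0 r10: had r7 ⇒ C
  [4] b4 r4: no row ⇒ E
  [5] b4 r4: had r4 ⇒ H
  [6] b2 r4: had r4 ⇒ H
  [7] b4 r4: had r4 ⇒ H
  [8] b0 r10: had r10 ⇒ H
  [9] b0 r7: had r10 ⇒ C
  [10] b6 r7: no row ⇒ E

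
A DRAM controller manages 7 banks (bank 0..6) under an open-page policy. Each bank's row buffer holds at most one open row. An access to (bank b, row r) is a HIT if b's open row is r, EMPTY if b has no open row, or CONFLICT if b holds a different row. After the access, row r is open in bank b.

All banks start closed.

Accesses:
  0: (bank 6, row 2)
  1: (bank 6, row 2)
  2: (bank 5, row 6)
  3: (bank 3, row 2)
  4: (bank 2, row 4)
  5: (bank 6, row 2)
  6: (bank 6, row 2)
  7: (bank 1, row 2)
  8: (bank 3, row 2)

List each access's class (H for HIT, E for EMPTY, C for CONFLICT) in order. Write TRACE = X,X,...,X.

  [0] b6 r2: no row ⇒ E
  [1] b6 r2: had r2 ⇒ H
  [2] b5 r6: no row ⇒ E
  [3] b3 r2: no row ⇒ E
  [4] b2 r4: no row ⇒ E
  [5] b6 r2: had r2 ⇒ H
  [6] b6 r2: had r2 ⇒ H
  [7] b1 r2: no row ⇒ E
  [8] b3 r2: had r2 ⇒ H

TRACE = E,H,E,E,E,H,H,E,H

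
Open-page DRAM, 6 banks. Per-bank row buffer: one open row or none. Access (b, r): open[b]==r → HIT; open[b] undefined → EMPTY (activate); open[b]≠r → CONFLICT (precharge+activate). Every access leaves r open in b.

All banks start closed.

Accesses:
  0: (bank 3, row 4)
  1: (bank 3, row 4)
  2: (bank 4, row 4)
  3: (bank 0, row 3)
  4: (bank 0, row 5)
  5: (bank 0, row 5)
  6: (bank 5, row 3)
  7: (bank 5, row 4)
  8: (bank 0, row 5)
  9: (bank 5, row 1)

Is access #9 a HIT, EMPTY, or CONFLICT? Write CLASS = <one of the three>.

#0 (3,4) E
#1 (3,4) H  (was 4)
#2 (4,4) E
#3 (0,3) E
#4 (0,5) C  (was 3)
#5 (0,5) H  (was 5)
#6 (5,3) E
#7 (5,4) C  (was 3)
#8 (0,5) H  (was 5)
#9 (5,1) C  (was 4)

CLASS = CONFLICT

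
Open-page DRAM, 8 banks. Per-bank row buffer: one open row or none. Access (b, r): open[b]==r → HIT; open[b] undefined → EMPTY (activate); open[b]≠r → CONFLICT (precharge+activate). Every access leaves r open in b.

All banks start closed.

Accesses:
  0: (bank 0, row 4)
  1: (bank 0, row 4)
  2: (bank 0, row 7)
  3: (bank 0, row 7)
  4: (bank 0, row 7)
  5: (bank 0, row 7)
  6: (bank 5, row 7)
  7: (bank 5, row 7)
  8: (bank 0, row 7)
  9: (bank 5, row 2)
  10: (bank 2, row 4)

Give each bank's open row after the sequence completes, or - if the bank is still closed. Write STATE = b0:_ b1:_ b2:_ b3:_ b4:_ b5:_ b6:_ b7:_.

  [0] b0 r4: no row ⇒ E
  [1] b0 r4: had r4 ⇒ H
  [2] b0 r7: had r4 ⇒ C
  [3] b0 r7: had r7 ⇒ H
  [4] b0 r7: had r7 ⇒ H
  [5] b0 r7: had r7 ⇒ H
  [6] b5 r7: no row ⇒ E
  [7] b5 r7: had r7 ⇒ H
  [8] b0 r7: had r7 ⇒ H
  [9] b5 r2: had r7 ⇒ C
  [10] b2 r4: no row ⇒ E

STATE = b0:7 b1:- b2:4 b3:- b4:- b5:2 b6:- b7:-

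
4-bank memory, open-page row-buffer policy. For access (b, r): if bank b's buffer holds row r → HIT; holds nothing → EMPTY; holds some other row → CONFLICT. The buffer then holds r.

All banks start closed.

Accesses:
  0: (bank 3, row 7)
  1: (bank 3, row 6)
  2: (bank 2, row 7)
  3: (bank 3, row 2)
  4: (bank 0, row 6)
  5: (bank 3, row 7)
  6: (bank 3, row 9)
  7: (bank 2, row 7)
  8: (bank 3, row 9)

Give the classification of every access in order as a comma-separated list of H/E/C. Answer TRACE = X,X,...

  [0] b3 r7: no row ⇒ E
  [1] b3 r6: had r7 ⇒ C
  [2] b2 r7: no row ⇒ E
  [3] b3 r2: had r6 ⇒ C
  [4] b0 r6: no row ⇒ E
  [5] b3 r7: had r2 ⇒ C
  [6] b3 r9: had r7 ⇒ C
  [7] b2 r7: had r7 ⇒ H
  [8] b3 r9: had r9 ⇒ H

TRACE = E,C,E,C,E,C,C,H,H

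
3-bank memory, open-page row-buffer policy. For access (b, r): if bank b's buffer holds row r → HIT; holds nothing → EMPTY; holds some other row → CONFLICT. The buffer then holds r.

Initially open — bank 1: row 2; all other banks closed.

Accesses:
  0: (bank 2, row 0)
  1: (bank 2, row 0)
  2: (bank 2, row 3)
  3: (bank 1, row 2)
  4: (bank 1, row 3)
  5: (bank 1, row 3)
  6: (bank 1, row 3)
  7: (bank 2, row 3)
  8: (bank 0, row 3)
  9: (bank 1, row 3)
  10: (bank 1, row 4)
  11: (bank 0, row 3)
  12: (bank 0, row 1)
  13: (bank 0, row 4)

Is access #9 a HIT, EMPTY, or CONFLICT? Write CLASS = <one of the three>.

step 0: bank2 None->0 [EMPTY]
step 1: bank2 0->0 [HIT]
step 2: bank2 0->3 [CONFLICT]
step 3: bank1 2->2 [HIT]
step 4: bank1 2->3 [CONFLICT]
step 5: bank1 3->3 [HIT]
step 6: bank1 3->3 [HIT]
step 7: bank2 3->3 [HIT]
step 8: bank0 None->3 [EMPTY]
step 9: bank1 3->3 [HIT]
step 10: bank1 3->4 [CONFLICT]
step 11: bank0 3->3 [HIT]
step 12: bank0 3->1 [CONFLICT]
step 13: bank0 1->4 [CONFLICT]

CLASS = HIT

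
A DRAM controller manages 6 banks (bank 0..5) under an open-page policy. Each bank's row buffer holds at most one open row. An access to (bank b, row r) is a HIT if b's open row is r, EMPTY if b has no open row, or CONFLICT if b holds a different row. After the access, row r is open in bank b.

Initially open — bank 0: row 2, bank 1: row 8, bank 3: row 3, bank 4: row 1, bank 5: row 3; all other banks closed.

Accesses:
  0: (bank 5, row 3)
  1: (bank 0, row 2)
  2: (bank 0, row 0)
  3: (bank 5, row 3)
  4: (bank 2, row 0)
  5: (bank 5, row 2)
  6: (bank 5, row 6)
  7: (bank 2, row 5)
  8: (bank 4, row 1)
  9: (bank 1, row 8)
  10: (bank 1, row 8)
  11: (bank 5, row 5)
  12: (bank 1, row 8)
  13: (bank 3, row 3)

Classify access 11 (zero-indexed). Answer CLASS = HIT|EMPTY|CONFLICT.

  [0] b5 r3: had r3 ⇒ H
  [1] b0 r2: had r2 ⇒ H
  [2] b0 r0: had r2 ⇒ C
  [3] b5 r3: had r3 ⇒ H
  [4] b2 r0: no row ⇒ E
  [5] b5 r2: had r3 ⇒ C
  [6] b5 r6: had r2 ⇒ C
  [7] b2 r5: had r0 ⇒ C
  [8] b4 r1: had r1 ⇒ H
  [9] b1 r8: had r8 ⇒ H
  [10] b1 r8: had r8 ⇒ H
  [11] b5 r5: had r6 ⇒ C
  [12] b1 r8: had r8 ⇒ H
  [13] b3 r3: had r3 ⇒ H

CLASS = CONFLICT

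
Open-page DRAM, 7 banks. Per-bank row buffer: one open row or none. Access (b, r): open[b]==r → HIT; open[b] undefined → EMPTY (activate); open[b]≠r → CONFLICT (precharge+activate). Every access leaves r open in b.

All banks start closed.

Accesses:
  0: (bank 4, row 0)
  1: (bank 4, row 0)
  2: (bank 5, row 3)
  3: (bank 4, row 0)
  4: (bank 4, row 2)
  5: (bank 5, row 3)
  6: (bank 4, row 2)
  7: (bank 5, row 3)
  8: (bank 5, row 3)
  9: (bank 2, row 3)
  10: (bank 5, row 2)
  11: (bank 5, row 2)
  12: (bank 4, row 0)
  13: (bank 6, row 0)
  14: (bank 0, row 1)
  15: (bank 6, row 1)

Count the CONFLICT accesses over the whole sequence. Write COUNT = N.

0: bank 4 row 0 — prev None → EMPTY
1: bank 4 row 0 — prev 0 → HIT
2: bank 5 row 3 — prev None → EMPTY
3: bank 4 row 0 — prev 0 → HIT
4: bank 4 row 2 — prev 0 → CONFLICT
5: bank 5 row 3 — prev 3 → HIT
6: bank 4 row 2 — prev 2 → HIT
7: bank 5 row 3 — prev 3 → HIT
8: bank 5 row 3 — prev 3 → HIT
9: bank 2 row 3 — prev None → EMPTY
10: bank 5 row 2 — prev 3 → CONFLICT
11: bank 5 row 2 — prev 2 → HIT
12: bank 4 row 0 — prev 2 → CONFLICT
13: bank 6 row 0 — prev None → EMPTY
14: bank 0 row 1 — prev None → EMPTY
15: bank 6 row 1 — prev 0 → CONFLICT

COUNT = 4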